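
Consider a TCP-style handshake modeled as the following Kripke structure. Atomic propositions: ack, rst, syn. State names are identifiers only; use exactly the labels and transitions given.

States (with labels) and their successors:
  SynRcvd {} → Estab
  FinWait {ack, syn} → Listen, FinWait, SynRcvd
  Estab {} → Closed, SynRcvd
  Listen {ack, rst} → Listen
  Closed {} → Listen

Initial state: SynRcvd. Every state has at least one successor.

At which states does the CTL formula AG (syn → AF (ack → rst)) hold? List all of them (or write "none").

States satisfying syn → AF (ack → rst): {SynRcvd, Estab, Listen, Closed}.
States satisfying AG (syn → AF (ack → rst)): {SynRcvd, Estab, Listen, Closed}.

{SynRcvd, Estab, Listen, Closed}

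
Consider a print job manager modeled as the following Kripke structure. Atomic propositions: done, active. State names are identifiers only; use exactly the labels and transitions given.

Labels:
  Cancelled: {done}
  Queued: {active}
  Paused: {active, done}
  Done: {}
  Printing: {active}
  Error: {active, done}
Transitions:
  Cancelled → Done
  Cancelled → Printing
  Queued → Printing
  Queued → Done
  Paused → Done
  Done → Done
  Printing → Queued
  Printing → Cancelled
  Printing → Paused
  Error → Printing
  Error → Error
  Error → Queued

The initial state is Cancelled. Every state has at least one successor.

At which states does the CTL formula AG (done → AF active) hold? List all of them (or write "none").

States satisfying done → AF active: {Queued, Paused, Done, Printing, Error}.
States satisfying AG (done → AF active): {Paused, Done}.

{Paused, Done}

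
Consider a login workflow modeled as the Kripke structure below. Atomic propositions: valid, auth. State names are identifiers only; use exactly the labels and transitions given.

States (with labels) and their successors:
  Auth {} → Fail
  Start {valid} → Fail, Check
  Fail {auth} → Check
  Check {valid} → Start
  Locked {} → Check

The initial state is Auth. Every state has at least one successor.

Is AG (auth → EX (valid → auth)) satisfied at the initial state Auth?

States satisfying auth → EX (valid → auth): {Auth, Start, Check, Locked}.
States satisfying AG (auth → EX (valid → auth)): ∅.
Fail is reachable from Auth and violates auth → EX (valid → auth), so AG fails at Auth.
Auth ∉ Sat(AG (auth → EX (valid → auth))).

Violated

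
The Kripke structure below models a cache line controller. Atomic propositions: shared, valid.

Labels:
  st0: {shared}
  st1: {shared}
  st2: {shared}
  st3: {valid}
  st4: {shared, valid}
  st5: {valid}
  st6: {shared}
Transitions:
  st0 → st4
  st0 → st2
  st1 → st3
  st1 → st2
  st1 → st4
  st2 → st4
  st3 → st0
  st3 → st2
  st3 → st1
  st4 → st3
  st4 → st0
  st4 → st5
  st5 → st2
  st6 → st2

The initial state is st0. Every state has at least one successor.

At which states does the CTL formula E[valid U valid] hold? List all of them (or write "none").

States satisfying valid: {st3, st4, st5}.
States satisfying E[valid U valid]: {st3, st4, st5}.

{st3, st4, st5}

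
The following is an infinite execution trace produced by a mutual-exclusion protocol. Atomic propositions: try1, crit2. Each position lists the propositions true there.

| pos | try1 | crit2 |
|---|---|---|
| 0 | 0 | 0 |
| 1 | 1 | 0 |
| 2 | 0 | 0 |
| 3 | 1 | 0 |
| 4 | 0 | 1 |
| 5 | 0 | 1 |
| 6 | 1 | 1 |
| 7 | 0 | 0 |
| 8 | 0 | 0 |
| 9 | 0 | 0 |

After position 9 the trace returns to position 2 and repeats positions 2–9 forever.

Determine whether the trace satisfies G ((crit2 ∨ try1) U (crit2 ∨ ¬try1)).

Satisfied

(crit2 ∨ try1) U (crit2 ∨ ¬try1) holds at every position 0..9, and those are all positions ever visited, so G ((crit2 ∨ try1) U (crit2 ∨ ¬try1)) holds.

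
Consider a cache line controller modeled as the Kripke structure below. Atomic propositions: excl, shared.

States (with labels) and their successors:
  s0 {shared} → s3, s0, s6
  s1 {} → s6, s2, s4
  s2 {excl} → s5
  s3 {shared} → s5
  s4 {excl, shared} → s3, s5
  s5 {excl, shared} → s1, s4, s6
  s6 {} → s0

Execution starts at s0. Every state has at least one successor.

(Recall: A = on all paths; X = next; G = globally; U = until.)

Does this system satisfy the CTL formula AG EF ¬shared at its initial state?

States satisfying EF ¬shared: {s0, s1, s2, s3, s4, s5, s6}.
States satisfying AG EF ¬shared: {s0, s1, s2, s3, s4, s5, s6}.
Every state reachable from s0 satisfies EF ¬shared.
s0 ∈ Sat(AG EF ¬shared).

Holds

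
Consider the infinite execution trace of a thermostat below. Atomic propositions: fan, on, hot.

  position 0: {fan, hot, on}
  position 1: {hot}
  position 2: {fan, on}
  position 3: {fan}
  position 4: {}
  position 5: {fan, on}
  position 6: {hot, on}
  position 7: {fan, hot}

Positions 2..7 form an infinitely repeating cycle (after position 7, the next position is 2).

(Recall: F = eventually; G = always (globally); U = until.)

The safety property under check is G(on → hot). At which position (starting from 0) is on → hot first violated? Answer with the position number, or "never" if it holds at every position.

Check on → hot at each position in order: 0 ✓, 1 ✓.
At position 2 the labels are {fan, on}, so on → hot is false there. This is the first violation.

2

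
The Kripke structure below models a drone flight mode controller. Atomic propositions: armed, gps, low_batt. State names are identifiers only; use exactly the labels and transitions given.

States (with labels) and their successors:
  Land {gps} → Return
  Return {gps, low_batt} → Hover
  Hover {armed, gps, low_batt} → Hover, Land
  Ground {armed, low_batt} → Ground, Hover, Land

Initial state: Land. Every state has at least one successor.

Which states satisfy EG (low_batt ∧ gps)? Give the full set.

{Return, Hover}

States satisfying low_batt ∧ gps: {Return, Hover}.
States satisfying EG (low_batt ∧ gps): {Return, Hover}.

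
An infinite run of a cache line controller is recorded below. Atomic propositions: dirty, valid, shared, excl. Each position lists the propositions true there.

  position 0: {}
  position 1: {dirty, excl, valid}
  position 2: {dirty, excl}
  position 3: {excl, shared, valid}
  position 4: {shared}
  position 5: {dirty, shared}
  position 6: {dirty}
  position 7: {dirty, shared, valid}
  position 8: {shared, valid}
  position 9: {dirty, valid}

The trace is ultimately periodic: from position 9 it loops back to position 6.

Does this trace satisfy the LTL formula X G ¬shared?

Violated

The position after 0 is 1; G ¬shared is false there.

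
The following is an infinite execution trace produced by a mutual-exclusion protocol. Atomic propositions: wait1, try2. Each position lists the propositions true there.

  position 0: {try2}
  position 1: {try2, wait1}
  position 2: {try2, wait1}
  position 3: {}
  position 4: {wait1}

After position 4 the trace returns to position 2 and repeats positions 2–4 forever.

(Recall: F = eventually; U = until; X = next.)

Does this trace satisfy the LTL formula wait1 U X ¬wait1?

No

Walking from position 0: at position 0, X ¬wait1 has not yet held and wait1 fails, so wait1 U X ¬wait1 is false.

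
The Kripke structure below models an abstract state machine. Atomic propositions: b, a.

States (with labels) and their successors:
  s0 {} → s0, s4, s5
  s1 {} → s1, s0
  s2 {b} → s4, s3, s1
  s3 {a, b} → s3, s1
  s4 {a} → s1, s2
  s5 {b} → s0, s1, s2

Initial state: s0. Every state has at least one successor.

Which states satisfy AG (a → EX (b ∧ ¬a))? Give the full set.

none

States satisfying a → EX (b ∧ ¬a): {s0, s1, s2, s4, s5}.
States satisfying AG (a → EX (b ∧ ¬a)): ∅.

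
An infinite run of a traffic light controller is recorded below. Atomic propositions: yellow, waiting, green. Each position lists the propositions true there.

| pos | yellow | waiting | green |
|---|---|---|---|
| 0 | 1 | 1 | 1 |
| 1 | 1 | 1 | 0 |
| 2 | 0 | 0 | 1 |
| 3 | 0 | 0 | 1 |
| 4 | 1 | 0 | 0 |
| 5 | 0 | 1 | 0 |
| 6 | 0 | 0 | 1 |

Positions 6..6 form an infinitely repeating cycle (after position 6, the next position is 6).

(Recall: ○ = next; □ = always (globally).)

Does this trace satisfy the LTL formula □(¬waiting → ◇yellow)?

¬waiting → ◇yellow must hold at every position from 0 onward. It fails at position 6, so □(¬waiting → ◇yellow) is false.
Positions where ¬waiting holds: 2, 3, 4, 6.
Check ◇yellow at each: 2→ok, 3→ok, 4→ok, 6→fails.

No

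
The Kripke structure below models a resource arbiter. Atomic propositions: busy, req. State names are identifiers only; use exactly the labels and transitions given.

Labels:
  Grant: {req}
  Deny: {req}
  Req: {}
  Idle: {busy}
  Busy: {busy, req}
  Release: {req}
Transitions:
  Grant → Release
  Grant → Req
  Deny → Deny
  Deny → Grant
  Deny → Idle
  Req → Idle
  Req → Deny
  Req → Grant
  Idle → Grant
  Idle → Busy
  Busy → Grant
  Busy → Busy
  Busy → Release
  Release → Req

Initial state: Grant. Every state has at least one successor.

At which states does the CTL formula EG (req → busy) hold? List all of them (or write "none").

{Req, Idle, Busy}

States satisfying req → busy: {Req, Idle, Busy}.
States satisfying EG (req → busy): {Req, Idle, Busy}.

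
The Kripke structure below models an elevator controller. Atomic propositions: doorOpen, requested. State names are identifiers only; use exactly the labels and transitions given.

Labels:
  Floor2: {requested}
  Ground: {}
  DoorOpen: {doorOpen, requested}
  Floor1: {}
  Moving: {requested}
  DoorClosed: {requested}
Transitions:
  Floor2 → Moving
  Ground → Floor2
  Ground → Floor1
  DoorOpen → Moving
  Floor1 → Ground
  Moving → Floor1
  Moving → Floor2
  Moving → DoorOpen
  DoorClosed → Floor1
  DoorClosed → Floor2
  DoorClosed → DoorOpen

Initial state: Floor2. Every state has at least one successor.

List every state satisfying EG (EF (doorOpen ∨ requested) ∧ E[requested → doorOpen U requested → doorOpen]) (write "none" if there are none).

States satisfying EG (EF (doorOpen ∨ requested) ∧ E[requested → doorOpen U requested → doorOpen]): {Ground, Floor1}.

{Ground, Floor1}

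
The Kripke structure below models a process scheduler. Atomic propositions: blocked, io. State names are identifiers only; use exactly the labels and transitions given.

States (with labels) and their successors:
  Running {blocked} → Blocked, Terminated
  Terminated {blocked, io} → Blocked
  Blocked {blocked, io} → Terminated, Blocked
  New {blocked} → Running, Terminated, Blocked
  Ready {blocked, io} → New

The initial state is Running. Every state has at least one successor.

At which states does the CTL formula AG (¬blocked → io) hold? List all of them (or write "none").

States satisfying ¬blocked → io: {Running, Terminated, Blocked, New, Ready}.
States satisfying AG (¬blocked → io): {Running, Terminated, Blocked, New, Ready}.

{Running, Terminated, Blocked, New, Ready}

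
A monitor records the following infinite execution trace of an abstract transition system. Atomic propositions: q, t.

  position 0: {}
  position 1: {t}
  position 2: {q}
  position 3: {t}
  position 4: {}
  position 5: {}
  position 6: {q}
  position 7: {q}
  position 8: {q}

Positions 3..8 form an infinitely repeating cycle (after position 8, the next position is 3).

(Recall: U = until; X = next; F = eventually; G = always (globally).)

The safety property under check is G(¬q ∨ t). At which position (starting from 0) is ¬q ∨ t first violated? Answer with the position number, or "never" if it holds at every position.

Check ¬q ∨ t at each position in order: 0 ✓, 1 ✓.
At position 2 the labels are {q}, so ¬q ∨ t is false there. This is the first violation.

2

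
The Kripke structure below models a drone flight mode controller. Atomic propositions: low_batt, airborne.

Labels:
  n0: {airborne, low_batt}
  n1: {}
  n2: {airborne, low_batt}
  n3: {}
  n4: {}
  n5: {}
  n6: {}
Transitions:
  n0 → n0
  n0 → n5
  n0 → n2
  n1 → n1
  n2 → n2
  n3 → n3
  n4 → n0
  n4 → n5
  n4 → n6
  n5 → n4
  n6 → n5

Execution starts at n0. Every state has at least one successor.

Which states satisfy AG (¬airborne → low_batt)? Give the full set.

States satisfying ¬airborne → low_batt: {n0, n2}.
States satisfying AG (¬airborne → low_batt): {n2}.

{n2}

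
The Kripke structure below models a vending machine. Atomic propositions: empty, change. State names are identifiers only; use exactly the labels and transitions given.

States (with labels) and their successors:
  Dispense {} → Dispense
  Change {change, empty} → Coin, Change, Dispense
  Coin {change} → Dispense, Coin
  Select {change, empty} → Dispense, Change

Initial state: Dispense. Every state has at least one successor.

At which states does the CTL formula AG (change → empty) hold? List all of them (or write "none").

States satisfying change → empty: {Dispense, Change, Select}.
States satisfying AG (change → empty): {Dispense}.

{Dispense}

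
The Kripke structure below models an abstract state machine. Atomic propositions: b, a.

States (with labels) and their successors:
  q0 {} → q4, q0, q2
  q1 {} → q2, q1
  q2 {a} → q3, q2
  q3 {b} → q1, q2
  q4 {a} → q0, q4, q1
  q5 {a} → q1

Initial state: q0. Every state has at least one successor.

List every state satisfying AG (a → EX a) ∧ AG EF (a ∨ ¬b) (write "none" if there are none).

States satisfying a → EX a: {q0, q1, q2, q3, q4}.
States satisfying AG (a → EX a): {q0, q1, q2, q3, q4}.
States satisfying EF (a ∨ ¬b): {q0, q1, q2, q3, q4, q5}.
States satisfying AG EF (a ∨ ¬b): {q0, q1, q2, q3, q4, q5}.
States satisfying AG (a → EX a) ∧ AG EF (a ∨ ¬b): {q0, q1, q2, q3, q4}.

{q0, q1, q2, q3, q4}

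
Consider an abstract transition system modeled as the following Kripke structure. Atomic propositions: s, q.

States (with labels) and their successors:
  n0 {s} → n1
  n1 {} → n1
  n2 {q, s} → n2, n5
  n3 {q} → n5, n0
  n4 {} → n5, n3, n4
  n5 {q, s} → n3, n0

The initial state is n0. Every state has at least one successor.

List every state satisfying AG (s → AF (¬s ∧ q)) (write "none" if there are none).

{n1}

States satisfying s → AF (¬s ∧ q): {n1, n3, n4}.
States satisfying AG (s → AF (¬s ∧ q)): {n1}.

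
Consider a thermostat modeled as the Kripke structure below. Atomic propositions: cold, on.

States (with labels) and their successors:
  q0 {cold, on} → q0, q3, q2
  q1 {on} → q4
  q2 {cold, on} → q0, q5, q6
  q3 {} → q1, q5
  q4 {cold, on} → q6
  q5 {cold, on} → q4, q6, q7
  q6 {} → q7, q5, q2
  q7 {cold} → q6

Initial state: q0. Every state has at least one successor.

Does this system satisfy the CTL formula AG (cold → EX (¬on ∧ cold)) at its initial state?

States satisfying cold → EX (¬on ∧ cold): {q1, q3, q5, q6}.
States satisfying AG (cold → EX (¬on ∧ cold)): ∅.
q0 is reachable from q0 and violates cold → EX (¬on ∧ cold), so AG fails at q0.
q0 ∉ Sat(AG (cold → EX (¬on ∧ cold))).

No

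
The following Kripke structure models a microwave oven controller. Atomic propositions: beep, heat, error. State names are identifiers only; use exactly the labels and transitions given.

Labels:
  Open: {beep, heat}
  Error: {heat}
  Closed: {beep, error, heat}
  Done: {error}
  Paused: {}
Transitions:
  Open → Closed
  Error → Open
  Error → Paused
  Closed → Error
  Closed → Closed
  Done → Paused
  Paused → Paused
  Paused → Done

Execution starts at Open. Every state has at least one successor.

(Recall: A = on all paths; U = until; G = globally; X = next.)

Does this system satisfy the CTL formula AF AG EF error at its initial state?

States satisfying AG EF error: {Open, Error, Closed, Done, Paused}.
States satisfying AF AG EF error: {Open, Error, Closed, Done, Paused}.
Open ∈ Sat(AF AG EF error).

Satisfied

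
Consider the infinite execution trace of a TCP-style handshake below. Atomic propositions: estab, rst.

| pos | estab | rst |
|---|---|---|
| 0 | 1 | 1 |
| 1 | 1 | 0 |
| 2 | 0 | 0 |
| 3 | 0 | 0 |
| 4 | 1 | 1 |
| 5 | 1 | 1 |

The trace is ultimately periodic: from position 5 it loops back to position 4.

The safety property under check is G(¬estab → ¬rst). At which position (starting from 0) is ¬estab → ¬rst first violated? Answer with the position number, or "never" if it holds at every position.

¬estab → ¬rst holds at every position 0..5, and those are all the positions the trace ever visits, so the invariant G(¬estab → ¬rst) is never violated.

never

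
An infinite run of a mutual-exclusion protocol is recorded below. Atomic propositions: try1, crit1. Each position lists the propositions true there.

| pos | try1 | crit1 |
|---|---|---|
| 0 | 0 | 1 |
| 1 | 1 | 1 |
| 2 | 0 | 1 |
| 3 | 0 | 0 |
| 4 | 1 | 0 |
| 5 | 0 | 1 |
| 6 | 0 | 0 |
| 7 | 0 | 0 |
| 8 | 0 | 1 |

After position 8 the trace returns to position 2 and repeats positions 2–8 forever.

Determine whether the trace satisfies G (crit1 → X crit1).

No

crit1 → X crit1 must hold at every position from 0 onward. It fails at position 2, so G (crit1 → X crit1) is false.
Positions where crit1 holds: 0, 1, 2, 5, 8.
Check X crit1 at each: 0→ok, 1→ok, 2→fails, 5→fails, 8→ok.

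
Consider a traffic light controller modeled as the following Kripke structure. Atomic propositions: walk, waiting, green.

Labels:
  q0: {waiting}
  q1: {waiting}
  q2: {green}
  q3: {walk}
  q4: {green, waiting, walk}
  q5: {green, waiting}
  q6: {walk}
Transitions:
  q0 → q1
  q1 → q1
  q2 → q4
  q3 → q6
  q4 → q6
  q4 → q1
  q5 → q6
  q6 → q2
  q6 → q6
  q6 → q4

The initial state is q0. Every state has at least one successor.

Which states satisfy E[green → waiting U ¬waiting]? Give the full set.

States satisfying green → waiting: {q0, q1, q3, q4, q5, q6}.
States satisfying ¬waiting: {q2, q3, q6}.
States satisfying E[green → waiting U ¬waiting]: {q2, q3, q4, q5, q6}.

{q2, q3, q4, q5, q6}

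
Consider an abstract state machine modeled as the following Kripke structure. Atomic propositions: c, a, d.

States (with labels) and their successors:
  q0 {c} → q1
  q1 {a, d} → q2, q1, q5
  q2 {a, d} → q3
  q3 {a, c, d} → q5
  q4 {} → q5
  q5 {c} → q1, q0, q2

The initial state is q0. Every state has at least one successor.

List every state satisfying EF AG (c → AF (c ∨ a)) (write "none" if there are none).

States satisfying AG (c → AF (c ∨ a)): {q0, q1, q2, q3, q4, q5}.
States satisfying EF AG (c → AF (c ∨ a)): {q0, q1, q2, q3, q4, q5}.

{q0, q1, q2, q3, q4, q5}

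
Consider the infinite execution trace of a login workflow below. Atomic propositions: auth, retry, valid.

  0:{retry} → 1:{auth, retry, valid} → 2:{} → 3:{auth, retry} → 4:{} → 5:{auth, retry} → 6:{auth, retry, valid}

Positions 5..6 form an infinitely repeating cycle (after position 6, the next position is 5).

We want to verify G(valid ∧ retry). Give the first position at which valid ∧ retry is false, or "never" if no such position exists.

At position 0 the labels are {retry}, so valid ∧ retry is false there. This is the first violation.

0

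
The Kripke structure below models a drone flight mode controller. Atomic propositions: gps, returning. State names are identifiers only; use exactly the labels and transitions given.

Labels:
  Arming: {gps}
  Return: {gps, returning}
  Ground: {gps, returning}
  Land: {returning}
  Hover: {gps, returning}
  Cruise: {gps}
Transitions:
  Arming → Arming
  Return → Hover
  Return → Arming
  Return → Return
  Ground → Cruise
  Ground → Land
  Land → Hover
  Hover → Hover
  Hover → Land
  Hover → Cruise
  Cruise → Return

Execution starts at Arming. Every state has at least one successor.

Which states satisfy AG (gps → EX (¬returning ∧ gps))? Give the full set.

{Arming}

States satisfying gps → EX (¬returning ∧ gps): {Arming, Return, Ground, Land, Hover}.
States satisfying AG (gps → EX (¬returning ∧ gps)): {Arming}.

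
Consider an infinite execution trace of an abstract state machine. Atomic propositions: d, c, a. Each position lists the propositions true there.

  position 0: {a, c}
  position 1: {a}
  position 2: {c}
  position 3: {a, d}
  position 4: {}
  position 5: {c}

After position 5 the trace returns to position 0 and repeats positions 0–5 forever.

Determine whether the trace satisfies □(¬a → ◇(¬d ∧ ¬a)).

¬a → ◇(¬d ∧ ¬a) holds at every position 0..5, and those are all positions ever visited, so □(¬a → ◇(¬d ∧ ¬a)) holds.
Positions where ¬a holds: 2, 4, 5.
Check ◇(¬d ∧ ¬a) at each: 2→ok, 4→ok, 5→ok.

Satisfied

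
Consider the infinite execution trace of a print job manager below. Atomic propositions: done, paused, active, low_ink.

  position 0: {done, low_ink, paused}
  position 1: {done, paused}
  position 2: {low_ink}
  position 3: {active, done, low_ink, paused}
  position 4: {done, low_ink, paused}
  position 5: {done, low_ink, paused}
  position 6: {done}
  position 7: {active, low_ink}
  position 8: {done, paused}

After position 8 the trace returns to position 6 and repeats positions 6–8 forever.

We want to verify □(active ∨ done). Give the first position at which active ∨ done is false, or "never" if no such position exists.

2

Check active ∨ done at each position in order: 0 ✓, 1 ✓.
At position 2 the labels are {low_ink}, so active ∨ done is false there. This is the first violation.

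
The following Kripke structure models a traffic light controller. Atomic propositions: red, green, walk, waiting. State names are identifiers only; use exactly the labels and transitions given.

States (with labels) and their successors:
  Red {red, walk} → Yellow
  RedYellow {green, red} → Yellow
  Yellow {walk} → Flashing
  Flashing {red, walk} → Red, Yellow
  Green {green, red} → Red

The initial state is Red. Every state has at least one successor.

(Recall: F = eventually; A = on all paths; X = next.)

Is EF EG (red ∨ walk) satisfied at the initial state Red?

States satisfying EG (red ∨ walk): {Red, RedYellow, Yellow, Flashing, Green}.
States satisfying EF EG (red ∨ walk): {Red, RedYellow, Yellow, Flashing, Green}.
Some path from Red reaches a state where EG (red ∨ walk) holds.
Red ∈ Sat(EF EG (red ∨ walk)).

Yes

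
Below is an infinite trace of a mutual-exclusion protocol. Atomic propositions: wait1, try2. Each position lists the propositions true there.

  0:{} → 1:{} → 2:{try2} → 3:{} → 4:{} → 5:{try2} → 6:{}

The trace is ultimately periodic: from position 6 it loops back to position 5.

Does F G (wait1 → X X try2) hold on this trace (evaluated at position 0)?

G (wait1 → X X try2) holds at position 0, which is reachable from 0, so F G (wait1 → X X try2) holds.

Holds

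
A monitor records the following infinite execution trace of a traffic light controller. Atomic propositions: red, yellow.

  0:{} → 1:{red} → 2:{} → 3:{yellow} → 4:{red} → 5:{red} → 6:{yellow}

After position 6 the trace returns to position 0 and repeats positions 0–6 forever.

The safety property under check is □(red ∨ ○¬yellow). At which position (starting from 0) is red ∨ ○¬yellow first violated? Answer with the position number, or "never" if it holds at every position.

Check red ∨ ○¬yellow at each position in order: 0 ✓, 1 ✓.
At position 2 the labels are {} and the next position 3 has {yellow}, so red ∨ ○¬yellow is false there. This is the first violation.

2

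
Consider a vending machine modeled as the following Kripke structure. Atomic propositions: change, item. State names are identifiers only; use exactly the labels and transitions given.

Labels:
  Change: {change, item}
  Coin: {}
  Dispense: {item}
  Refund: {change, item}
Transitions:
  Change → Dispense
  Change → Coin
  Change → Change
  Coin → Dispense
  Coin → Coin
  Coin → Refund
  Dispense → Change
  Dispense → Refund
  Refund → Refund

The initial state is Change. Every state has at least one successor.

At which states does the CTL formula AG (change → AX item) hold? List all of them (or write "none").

{Refund}

States satisfying change → AX item: {Coin, Dispense, Refund}.
States satisfying AG (change → AX item): {Refund}.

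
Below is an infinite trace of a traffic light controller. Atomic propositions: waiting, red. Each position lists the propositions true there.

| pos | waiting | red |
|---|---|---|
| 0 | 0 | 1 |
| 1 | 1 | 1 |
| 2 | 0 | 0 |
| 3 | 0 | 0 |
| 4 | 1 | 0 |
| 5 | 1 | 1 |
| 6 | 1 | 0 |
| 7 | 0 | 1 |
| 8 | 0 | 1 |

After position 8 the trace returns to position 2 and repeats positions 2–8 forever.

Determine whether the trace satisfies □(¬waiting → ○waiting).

Does not hold

¬waiting → ○waiting must hold at every position from 0 onward. It fails at position 2, so □(¬waiting → ○waiting) is false.
Positions where ¬waiting holds: 0, 2, 3, 7, 8.
Check ○waiting at each: 0→ok, 2→fails, 3→ok, 7→fails, 8→fails.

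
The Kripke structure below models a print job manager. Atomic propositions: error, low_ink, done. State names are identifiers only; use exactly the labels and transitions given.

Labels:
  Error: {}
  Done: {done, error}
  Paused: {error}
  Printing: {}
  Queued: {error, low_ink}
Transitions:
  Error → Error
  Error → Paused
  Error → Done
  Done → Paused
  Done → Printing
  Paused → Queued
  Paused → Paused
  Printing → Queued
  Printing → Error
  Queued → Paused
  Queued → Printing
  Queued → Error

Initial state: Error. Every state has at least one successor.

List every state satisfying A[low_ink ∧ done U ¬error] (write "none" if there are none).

States satisfying low_ink ∧ done: ∅.
States satisfying ¬error: {Error, Printing}.
States satisfying A[low_ink ∧ done U ¬error]: {Error, Printing}.

{Error, Printing}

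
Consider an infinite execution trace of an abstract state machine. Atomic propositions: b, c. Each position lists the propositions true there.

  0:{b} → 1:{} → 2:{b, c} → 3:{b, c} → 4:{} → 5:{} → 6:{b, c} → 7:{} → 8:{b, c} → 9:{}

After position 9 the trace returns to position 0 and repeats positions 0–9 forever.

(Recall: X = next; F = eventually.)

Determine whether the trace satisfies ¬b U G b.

Does not hold

Walking from position 0: at position 0, G b has not yet held and ¬b fails, so ¬b U G b is false.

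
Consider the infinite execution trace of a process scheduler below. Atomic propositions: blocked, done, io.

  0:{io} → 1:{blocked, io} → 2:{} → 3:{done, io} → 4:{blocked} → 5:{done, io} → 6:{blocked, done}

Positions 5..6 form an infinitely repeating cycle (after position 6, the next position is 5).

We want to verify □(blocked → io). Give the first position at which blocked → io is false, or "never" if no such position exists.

4

Check blocked → io at each position in order: 0 ✓, 1 ✓, 2 ✓, 3 ✓.
At position 4 the labels are {blocked}, so blocked → io is false there. This is the first violation.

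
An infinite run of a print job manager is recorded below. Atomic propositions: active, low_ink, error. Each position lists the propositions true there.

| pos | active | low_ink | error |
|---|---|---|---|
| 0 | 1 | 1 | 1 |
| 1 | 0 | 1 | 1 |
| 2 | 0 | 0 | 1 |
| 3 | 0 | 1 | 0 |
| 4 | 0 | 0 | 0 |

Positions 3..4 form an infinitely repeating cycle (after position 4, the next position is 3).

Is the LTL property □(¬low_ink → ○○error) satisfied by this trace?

¬low_ink → ○○error must hold at every position from 0 onward. It fails at position 2, so □(¬low_ink → ○○error) is false.
Positions where ¬low_ink holds: 2, 4.
Check ○○error at each: 2→fails, 4→fails.

No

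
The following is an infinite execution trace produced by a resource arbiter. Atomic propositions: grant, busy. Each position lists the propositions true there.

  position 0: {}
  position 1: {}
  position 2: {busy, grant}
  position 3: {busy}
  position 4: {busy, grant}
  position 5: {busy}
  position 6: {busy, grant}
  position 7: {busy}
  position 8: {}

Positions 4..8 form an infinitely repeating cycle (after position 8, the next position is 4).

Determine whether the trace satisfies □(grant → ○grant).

grant → ○grant must hold at every position from 0 onward. It fails at position 2, so □(grant → ○grant) is false.
Positions where grant holds: 2, 4, 6.
Check ○grant at each: 2→fails, 4→fails, 6→fails.

Violated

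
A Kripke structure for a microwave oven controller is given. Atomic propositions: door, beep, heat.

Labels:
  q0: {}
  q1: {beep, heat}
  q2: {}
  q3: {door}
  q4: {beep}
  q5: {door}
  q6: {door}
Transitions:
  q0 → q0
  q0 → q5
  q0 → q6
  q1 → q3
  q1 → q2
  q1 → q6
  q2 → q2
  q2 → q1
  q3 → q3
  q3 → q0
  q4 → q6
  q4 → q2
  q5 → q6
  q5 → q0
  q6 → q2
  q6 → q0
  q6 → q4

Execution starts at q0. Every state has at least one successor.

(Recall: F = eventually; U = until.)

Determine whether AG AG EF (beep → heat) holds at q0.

Holds

States satisfying AG EF (beep → heat): {q0, q1, q2, q3, q4, q5, q6}.
States satisfying AG AG EF (beep → heat): {q0, q1, q2, q3, q4, q5, q6}.
Every state reachable from q0 satisfies AG EF (beep → heat).
q0 ∈ Sat(AG AG EF (beep → heat)).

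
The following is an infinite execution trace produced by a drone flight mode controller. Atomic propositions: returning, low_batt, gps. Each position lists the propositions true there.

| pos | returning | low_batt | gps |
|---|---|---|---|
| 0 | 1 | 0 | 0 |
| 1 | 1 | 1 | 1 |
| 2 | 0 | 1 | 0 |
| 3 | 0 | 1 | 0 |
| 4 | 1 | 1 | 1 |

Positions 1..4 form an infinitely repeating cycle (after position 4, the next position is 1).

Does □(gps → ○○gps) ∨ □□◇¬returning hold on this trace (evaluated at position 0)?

gps → ○○gps must hold at every position from 0 onward. It fails at position 1, so □(gps → ○○gps) is false.
Positions where gps holds: 1, 4.
Check ○○gps at each: 1→fails, 4→fails.
□◇¬returning holds at every position 0..4, and those are all positions ever visited, so □□◇¬returning holds.
At position 0: □(gps → ○○gps) is false; □□◇¬returning is true; so □(gps → ○○gps) ∨ □□◇¬returning is true.

Satisfied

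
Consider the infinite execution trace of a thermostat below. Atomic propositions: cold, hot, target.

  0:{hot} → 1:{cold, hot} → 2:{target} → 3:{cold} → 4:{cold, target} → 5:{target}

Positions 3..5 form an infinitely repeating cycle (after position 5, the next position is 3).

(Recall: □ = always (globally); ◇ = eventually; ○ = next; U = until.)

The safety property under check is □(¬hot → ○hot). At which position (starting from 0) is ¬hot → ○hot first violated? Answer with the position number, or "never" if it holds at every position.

Check ¬hot → ○hot at each position in order: 0 ✓, 1 ✓.
At position 2 the labels are {target} and the next position 3 has {cold}, so ¬hot → ○hot is false there. This is the first violation.

2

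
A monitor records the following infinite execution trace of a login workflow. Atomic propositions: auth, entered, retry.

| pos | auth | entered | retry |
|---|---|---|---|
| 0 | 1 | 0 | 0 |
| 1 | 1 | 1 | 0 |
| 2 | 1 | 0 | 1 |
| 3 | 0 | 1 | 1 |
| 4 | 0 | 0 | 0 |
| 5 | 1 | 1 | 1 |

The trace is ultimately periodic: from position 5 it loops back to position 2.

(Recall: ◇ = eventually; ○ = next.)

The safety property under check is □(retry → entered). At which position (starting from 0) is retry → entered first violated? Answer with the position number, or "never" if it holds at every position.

2

Check retry → entered at each position in order: 0 ✓, 1 ✓.
At position 2 the labels are {auth, retry}, so retry → entered is false there. This is the first violation.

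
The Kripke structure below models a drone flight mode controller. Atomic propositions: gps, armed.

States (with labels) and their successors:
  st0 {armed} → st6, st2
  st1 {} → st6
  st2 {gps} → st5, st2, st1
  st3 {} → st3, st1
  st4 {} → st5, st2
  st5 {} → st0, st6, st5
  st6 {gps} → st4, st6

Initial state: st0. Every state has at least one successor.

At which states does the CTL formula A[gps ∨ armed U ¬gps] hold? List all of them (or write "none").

{st0, st1, st3, st4, st5}

States satisfying gps ∨ armed: {st0, st2, st6}.
States satisfying ¬gps: {st0, st1, st3, st4, st5}.
States satisfying A[gps ∨ armed U ¬gps]: {st0, st1, st3, st4, st5}.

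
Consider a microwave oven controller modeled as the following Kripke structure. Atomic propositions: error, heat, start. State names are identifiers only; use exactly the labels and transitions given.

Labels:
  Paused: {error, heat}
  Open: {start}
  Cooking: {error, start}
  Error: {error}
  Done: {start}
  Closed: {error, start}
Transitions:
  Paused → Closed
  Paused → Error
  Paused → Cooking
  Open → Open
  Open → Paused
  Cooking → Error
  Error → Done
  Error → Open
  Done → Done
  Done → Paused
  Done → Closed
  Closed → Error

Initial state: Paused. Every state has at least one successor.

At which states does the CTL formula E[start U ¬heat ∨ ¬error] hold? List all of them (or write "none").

{Open, Cooking, Error, Done, Closed}

States satisfying start: {Open, Cooking, Done, Closed}.
States satisfying ¬heat ∨ ¬error: {Open, Cooking, Error, Done, Closed}.
States satisfying E[start U ¬heat ∨ ¬error]: {Open, Cooking, Error, Done, Closed}.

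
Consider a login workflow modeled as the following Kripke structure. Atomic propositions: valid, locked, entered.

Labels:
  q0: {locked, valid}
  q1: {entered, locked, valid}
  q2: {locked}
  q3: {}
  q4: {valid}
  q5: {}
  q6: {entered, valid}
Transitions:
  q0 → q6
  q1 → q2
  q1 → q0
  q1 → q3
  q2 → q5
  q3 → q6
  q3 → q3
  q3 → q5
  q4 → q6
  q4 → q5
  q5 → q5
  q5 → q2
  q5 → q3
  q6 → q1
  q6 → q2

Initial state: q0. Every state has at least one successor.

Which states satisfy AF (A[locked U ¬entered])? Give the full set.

States satisfying A[locked U ¬entered]: {q0, q1, q2, q3, q4, q5}.
States satisfying AF (A[locked U ¬entered]): {q0, q1, q2, q3, q4, q5, q6}.

{q0, q1, q2, q3, q4, q5, q6}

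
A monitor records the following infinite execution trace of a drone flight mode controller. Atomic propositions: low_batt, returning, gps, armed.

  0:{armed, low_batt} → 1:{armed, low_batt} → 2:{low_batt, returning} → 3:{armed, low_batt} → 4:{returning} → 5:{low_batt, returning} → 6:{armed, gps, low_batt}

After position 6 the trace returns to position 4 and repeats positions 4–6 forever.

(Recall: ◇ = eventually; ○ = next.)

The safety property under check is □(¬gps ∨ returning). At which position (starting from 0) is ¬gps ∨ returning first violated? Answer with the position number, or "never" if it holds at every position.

Check ¬gps ∨ returning at each position in order: 0 ✓, 1 ✓, 2 ✓, 3 ✓, 4 ✓, 5 ✓.
At position 6 the labels are {armed, gps, low_batt}, so ¬gps ∨ returning is false there. This is the first violation.

6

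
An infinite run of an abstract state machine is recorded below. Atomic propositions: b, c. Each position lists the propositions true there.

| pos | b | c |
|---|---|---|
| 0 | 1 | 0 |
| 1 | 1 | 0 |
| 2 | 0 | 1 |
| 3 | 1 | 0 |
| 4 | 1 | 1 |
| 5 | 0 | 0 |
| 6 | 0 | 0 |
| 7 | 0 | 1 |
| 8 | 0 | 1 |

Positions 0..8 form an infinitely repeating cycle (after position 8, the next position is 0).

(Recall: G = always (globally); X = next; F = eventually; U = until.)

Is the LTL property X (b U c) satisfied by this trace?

The position after 0 is 1; b U c is true there.

Holds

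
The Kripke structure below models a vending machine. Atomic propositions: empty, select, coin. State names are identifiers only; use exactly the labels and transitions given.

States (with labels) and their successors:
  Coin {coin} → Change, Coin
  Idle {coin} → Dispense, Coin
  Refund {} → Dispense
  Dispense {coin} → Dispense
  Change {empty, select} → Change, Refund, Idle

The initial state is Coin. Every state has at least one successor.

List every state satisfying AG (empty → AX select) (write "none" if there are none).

{Refund, Dispense}

States satisfying empty → AX select: {Coin, Idle, Refund, Dispense}.
States satisfying AG (empty → AX select): {Refund, Dispense}.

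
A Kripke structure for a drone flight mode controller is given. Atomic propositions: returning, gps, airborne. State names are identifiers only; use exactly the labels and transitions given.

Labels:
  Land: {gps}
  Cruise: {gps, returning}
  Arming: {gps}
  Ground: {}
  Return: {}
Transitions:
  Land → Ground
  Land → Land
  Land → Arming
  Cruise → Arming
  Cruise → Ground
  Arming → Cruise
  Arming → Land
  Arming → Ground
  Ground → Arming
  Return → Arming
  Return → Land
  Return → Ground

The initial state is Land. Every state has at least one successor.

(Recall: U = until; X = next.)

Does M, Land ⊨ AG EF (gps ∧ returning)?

Holds

States satisfying EF (gps ∧ returning): {Land, Cruise, Arming, Ground, Return}.
States satisfying AG EF (gps ∧ returning): {Land, Cruise, Arming, Ground, Return}.
Every state reachable from Land satisfies EF (gps ∧ returning).
Land ∈ Sat(AG EF (gps ∧ returning)).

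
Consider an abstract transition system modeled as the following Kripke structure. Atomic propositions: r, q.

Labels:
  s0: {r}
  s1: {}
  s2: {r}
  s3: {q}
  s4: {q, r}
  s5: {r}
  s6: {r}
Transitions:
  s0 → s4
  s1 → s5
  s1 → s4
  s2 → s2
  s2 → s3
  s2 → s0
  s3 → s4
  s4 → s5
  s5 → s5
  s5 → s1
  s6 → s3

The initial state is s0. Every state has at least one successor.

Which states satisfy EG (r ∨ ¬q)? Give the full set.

{s0, s1, s2, s4, s5}

States satisfying r ∨ ¬q: {s0, s1, s2, s4, s5, s6}.
States satisfying EG (r ∨ ¬q): {s0, s1, s2, s4, s5}.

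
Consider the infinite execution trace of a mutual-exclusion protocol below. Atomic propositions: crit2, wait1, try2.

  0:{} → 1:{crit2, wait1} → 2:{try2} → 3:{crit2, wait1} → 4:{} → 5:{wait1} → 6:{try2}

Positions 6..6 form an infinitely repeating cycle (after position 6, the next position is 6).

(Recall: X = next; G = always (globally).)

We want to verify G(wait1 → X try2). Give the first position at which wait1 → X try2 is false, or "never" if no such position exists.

Check wait1 → X try2 at each position in order: 0 ✓, 1 ✓, 2 ✓.
At position 3 the labels are {crit2, wait1} and the next position 4 has {}, so wait1 → X try2 is false there. This is the first violation.

3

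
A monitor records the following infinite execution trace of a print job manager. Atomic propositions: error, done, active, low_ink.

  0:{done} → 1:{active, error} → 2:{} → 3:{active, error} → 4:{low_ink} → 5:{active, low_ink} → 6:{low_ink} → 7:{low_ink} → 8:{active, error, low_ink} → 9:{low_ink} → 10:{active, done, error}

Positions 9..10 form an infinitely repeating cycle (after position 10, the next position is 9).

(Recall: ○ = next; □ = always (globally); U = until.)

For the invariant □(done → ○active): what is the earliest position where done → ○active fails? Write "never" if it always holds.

10

Check done → ○active at each position in order: 0 ✓, 1 ✓, 2 ✓, 3 ✓, 4 ✓, 5 ✓, 6 ✓, 7 ✓, 8 ✓, 9 ✓.
At position 10 the labels are {active, done, error} and the next position 9 has {low_ink}, so done → ○active is false there. This is the first violation.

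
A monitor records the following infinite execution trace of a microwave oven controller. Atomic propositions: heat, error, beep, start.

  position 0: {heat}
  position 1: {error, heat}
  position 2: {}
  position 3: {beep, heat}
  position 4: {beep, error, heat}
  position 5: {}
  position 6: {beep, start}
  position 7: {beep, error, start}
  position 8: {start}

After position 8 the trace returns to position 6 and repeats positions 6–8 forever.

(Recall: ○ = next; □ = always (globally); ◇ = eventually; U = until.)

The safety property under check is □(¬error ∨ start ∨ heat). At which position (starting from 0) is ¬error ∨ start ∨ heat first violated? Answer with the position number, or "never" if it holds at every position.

¬error ∨ start ∨ heat holds at every position 0..8, and those are all the positions the trace ever visits, so the invariant □(¬error ∨ start ∨ heat) is never violated.

never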